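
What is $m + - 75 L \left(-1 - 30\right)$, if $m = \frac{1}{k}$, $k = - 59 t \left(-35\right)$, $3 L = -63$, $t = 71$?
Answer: $- \frac{7158477374}{146615} \approx -48825.0$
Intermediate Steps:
$L = -21$ ($L = \frac{1}{3} \left(-63\right) = -21$)
$k = 146615$ ($k = \left(-59\right) 71 \left(-35\right) = \left(-4189\right) \left(-35\right) = 146615$)
$m = \frac{1}{146615} \approx 6.8206 \cdot 10^{-6}$
$m + - 75 L \left(-1 - 30\right) = \frac{1}{146615} + \left(-75\right) \left(-21\right) \left(-1 - 30\right) = \frac{1}{146615} + 1575 \left(-31\right) = \frac{1}{146615} - 48825 = - \frac{7158477374}{146615}$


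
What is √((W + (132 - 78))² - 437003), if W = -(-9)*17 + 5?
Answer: I*√392059 ≈ 626.15*I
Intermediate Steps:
W = 158 (W = -9*(-17) + 5 = 153 + 5 = 158)
√((W + (132 - 78))² - 437003) = √((158 + (132 - 78))² - 437003) = √((158 + 54)² - 437003) = √(212² - 437003) = √(44944 - 437003) = √(-392059) = I*√392059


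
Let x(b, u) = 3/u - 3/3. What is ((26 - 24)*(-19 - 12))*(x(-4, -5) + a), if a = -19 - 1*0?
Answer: 6386/5 ≈ 1277.2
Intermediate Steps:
a = -19 (a = -19 + 0 = -19)
x(b, u) = -1 + 3/u (x(b, u) = 3/u - 3*⅓ = 3/u - 1 = -1 + 3/u)
((26 - 24)*(-19 - 12))*(x(-4, -5) + a) = ((26 - 24)*(-19 - 12))*((3 - 1*(-5))/(-5) - 19) = (2*(-31))*(-(3 + 5)/5 - 19) = -62*(-⅕*8 - 19) = -62*(-8/5 - 19) = -62*(-103/5) = 6386/5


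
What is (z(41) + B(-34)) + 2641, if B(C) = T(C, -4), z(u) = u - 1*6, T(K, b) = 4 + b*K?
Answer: 2816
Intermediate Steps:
T(K, b) = 4 + K*b
z(u) = -6 + u (z(u) = u - 6 = -6 + u)
B(C) = 4 - 4*C (B(C) = 4 + C*(-4) = 4 - 4*C)
(z(41) + B(-34)) + 2641 = ((-6 + 41) + (4 - 4*(-34))) + 2641 = (35 + (4 + 136)) + 2641 = (35 + 140) + 2641 = 175 + 2641 = 2816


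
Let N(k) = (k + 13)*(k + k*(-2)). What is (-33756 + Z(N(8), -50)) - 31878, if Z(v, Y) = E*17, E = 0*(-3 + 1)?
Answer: -65634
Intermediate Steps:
N(k) = -k*(13 + k) (N(k) = (13 + k)*(k - 2*k) = (13 + k)*(-k) = -k*(13 + k))
E = 0 (E = 0*(-2) = 0)
Z(v, Y) = 0 (Z(v, Y) = 0*17 = 0)
(-33756 + Z(N(8), -50)) - 31878 = (-33756 + 0) - 31878 = -33756 - 31878 = -65634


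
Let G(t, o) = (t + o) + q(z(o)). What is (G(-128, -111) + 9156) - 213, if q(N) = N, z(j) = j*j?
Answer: 21025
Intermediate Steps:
z(j) = j**2
G(t, o) = o + t + o**2 (G(t, o) = (t + o) + o**2 = (o + t) + o**2 = o + t + o**2)
(G(-128, -111) + 9156) - 213 = ((-111 - 128 + (-111)**2) + 9156) - 213 = ((-111 - 128 + 12321) + 9156) - 213 = (12082 + 9156) - 213 = 21238 - 213 = 21025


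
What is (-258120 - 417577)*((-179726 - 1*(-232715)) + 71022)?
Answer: -83793860667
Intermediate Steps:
(-258120 - 417577)*((-179726 - 1*(-232715)) + 71022) = -675697*((-179726 + 232715) + 71022) = -675697*(52989 + 71022) = -675697*124011 = -83793860667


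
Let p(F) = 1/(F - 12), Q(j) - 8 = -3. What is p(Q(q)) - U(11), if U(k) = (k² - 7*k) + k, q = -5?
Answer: -386/7 ≈ -55.143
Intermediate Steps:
Q(j) = 5 (Q(j) = 8 - 3 = 5)
p(F) = 1/(-12 + F)
U(k) = k² - 6*k
p(Q(q)) - U(11) = 1/(-12 + 5) - 11*(-6 + 11) = 1/(-7) - 11*5 = -⅐ - 1*55 = -⅐ - 55 = -386/7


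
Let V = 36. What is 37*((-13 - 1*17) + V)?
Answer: 222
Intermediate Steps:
37*((-13 - 1*17) + V) = 37*((-13 - 1*17) + 36) = 37*((-13 - 17) + 36) = 37*(-30 + 36) = 37*6 = 222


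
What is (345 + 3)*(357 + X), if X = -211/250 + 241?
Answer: 25976286/125 ≈ 2.0781e+5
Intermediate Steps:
X = 60039/250 (X = -211*1/250 + 241 = -211/250 + 241 = 60039/250 ≈ 240.16)
(345 + 3)*(357 + X) = (345 + 3)*(357 + 60039/250) = 348*(149289/250) = 25976286/125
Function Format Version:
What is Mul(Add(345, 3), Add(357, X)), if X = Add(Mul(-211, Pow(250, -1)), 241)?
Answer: Rational(25976286, 125) ≈ 2.0781e+5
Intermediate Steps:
X = Rational(60039, 250) (X = Add(Mul(-211, Rational(1, 250)), 241) = Add(Rational(-211, 250), 241) = Rational(60039, 250) ≈ 240.16)
Mul(Add(345, 3), Add(357, X)) = Mul(Add(345, 3), Add(357, Rational(60039, 250))) = Mul(348, Rational(149289, 250)) = Rational(25976286, 125)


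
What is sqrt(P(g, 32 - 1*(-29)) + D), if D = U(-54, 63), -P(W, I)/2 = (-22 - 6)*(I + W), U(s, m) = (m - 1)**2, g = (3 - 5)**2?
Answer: 2*sqrt(1871) ≈ 86.510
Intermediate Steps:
g = 4 (g = (-2)**2 = 4)
U(s, m) = (-1 + m)**2
P(W, I) = 56*I + 56*W (P(W, I) = -2*(-22 - 6)*(I + W) = -(-56)*(I + W) = -2*(-28*I - 28*W) = 56*I + 56*W)
D = 3844 (D = (-1 + 63)**2 = 62**2 = 3844)
sqrt(P(g, 32 - 1*(-29)) + D) = sqrt((56*(32 - 1*(-29)) + 56*4) + 3844) = sqrt((56*(32 + 29) + 224) + 3844) = sqrt((56*61 + 224) + 3844) = sqrt((3416 + 224) + 3844) = sqrt(3640 + 3844) = sqrt(7484) = 2*sqrt(1871)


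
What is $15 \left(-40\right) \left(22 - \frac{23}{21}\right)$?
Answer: $- \frac{87800}{7} \approx -12543.0$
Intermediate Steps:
$15 \left(-40\right) \left(22 - \frac{23}{21}\right) = - 600 \left(22 - \frac{23}{21}\right) = \left(-600\right) \frac{439}{21} = - \frac{87800}{7}$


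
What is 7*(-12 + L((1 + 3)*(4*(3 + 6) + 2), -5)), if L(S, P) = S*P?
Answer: -5404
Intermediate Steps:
L(S, P) = P*S
7*(-12 + L((1 + 3)*(4*(3 + 6) + 2), -5)) = 7*(-12 - 5*(1 + 3)*(4*(3 + 6) + 2)) = 7*(-12 - 20*(4*9 + 2)) = 7*(-12 - 20*(36 + 2)) = 7*(-12 - 20*38) = 7*(-12 - 5*152) = 7*(-12 - 760) = 7*(-772) = -5404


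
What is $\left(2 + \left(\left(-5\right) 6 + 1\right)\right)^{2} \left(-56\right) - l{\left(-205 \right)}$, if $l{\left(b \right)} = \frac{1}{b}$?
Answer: $- \frac{8368919}{205} \approx -40824.0$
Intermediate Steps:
$\left(2 + \left(\left(-5\right) 6 + 1\right)\right)^{2} \left(-56\right) - l{\left(-205 \right)} = \left(2 + \left(\left(-5\right) 6 + 1\right)\right)^{2} \left(-56\right) - \frac{1}{-205} = \left(2 + \left(-30 + 1\right)\right)^{2} \left(-56\right) - - \frac{1}{205} = \left(2 - 29\right)^{2} \left(-56\right) + \frac{1}{205} = \left(-27\right)^{2} \left(-56\right) + \frac{1}{205} = 729 \left(-56\right) + \frac{1}{205} = -40824 + \frac{1}{205} = - \frac{8368919}{205}$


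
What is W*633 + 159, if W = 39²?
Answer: 962952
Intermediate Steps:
W = 1521
W*633 + 159 = 1521*633 + 159 = 962793 + 159 = 962952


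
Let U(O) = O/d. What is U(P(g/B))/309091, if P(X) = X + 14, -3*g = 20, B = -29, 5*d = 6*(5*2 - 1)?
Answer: 3095/726054759 ≈ 4.2628e-6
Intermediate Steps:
d = 54/5 (d = (6*(5*2 - 1))/5 = (6*(10 - 1))/5 = (6*9)/5 = (⅕)*54 = 54/5 ≈ 10.800)
g = -20/3 (g = -⅓*20 = -20/3 ≈ -6.6667)
P(X) = 14 + X
U(O) = 5*O/54 (U(O) = O/(54/5) = O*(5/54) = 5*O/54)
U(P(g/B))/309091 = (5*(14 - 20/3/(-29))/54)/309091 = (5*(14 - 20/3*(-1/29))/54)*(1/309091) = (5*(14 + 20/87)/54)*(1/309091) = ((5/54)*(1238/87))*(1/309091) = (3095/2349)*(1/309091) = 3095/726054759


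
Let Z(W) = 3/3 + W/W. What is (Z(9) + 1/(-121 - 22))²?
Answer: 81225/20449 ≈ 3.9721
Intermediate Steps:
Z(W) = 2 (Z(W) = 3*(⅓) + 1 = 1 + 1 = 2)
(Z(9) + 1/(-121 - 22))² = (2 + 1/(-121 - 22))² = (2 + 1/(-143))² = (2 - 1/143)² = (285/143)² = 81225/20449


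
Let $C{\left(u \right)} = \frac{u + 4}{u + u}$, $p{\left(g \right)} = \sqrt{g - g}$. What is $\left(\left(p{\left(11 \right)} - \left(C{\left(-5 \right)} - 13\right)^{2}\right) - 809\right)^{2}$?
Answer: $\frac{9514246681}{10000} \approx 9.5143 \cdot 10^{5}$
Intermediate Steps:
$p{\left(g \right)} = 0$ ($p{\left(g \right)} = \sqrt{0} = 0$)
$C{\left(u \right)} = \frac{4 + u}{2 u}$
$\left(\left(p{\left(11 \right)} - \left(C{\left(-5 \right)} - 13\right)^{2}\right) - 809\right)^{2} = \left(\left(0 - \left(\frac{4 - 5}{2 \left(-5\right)} - 13\right)^{2}\right) - 809\right)^{2} = \left(\left(0 - \left(\frac{1}{2} \left(- \frac{1}{5}\right) \left(-1\right) - 13\right)^{2}\right) - 809\right)^{2} = \left(\left(0 - \left(\frac{1}{10} - 13\right)^{2}\right) - 809\right)^{2} = \left(\left(0 - \left(- \frac{129}{10}\right)^{2}\right) - 809\right)^{2} = \left(\left(0 - \frac{16641}{100}\right) - 809\right)^{2} = \left(- \frac{16641}{100} - 809\right)^{2} = \left(- \frac{97541}{100}\right)^{2} = \frac{9514246681}{10000}$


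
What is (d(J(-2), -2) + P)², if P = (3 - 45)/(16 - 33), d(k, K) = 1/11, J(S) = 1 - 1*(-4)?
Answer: 229441/34969 ≈ 6.5613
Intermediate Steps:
J(S) = 5 (J(S) = 1 + 4 = 5)
d(k, K) = 1/11
P = 42/17 (P = -42/(-17) = -42*(-1/17) = 42/17 ≈ 2.4706)
(d(J(-2), -2) + P)² = (1/11 + 42/17)² = (479/187)² = 229441/34969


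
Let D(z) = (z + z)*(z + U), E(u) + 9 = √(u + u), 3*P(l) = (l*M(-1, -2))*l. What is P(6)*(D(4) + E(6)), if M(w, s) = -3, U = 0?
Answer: -828 - 72*√3 ≈ -952.71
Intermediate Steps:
P(l) = -l² (P(l) = ((l*(-3))*l)/3 = ((-3*l)*l)/3 = (-3*l²)/3 = -l²)
E(u) = -9 + √2*√u (E(u) = -9 + √(u + u) = -9 + √(2*u) = -9 + √2*√u)
D(z) = 2*z² (D(z) = (z + z)*(z + 0) = (2*z)*z = 2*z²)
P(6)*(D(4) + E(6)) = (-1*6²)*(2*4² + (-9 + √2*√6)) = (-1*36)*(2*16 + (-9 + 2*√3)) = -36*(32 + (-9 + 2*√3)) = -36*(23 + 2*√3) = -828 - 72*√3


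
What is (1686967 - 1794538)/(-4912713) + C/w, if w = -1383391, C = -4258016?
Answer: 7022407770223/2265400983261 ≈ 3.0999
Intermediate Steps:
(1686967 - 1794538)/(-4912713) + C/w = (1686967 - 1794538)/(-4912713) - 4258016/(-1383391) = -107571*(-1/4912713) - 4258016*(-1/1383391) = 35857/1637571 + 4258016/1383391 = 7022407770223/2265400983261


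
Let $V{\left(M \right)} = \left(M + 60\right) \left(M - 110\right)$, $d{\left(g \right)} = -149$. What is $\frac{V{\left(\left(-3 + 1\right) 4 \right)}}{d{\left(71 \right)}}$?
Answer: $\frac{6136}{149} \approx 41.181$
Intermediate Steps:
$V{\left(M \right)} = \left(-110 + M\right) \left(60 + M\right)$ ($V{\left(M \right)} = \left(60 + M\right) \left(-110 + M\right) = \left(-110 + M\right) \left(60 + M\right)$)
$\frac{V{\left(\left(-3 + 1\right) 4 \right)}}{d{\left(71 \right)}} = \frac{-6600 + \left(\left(-3 + 1\right) 4\right)^{2} - 50 \left(-3 + 1\right) 4}{-149} = \left(-6600 + \left(\left(-2\right) 4\right)^{2} - 50 \left(\left(-2\right) 4\right)\right) \left(- \frac{1}{149}\right) = \left(-6600 + \left(-8\right)^{2} - -400\right) \left(- \frac{1}{149}\right) = \left(-6600 + 64 + 400\right) \left(- \frac{1}{149}\right) = \left(-6136\right) \left(- \frac{1}{149}\right) = \frac{6136}{149}$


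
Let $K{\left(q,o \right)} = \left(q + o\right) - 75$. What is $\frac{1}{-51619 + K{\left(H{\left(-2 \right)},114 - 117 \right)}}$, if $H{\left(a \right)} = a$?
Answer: $- \frac{1}{51699} \approx -1.9343 \cdot 10^{-5}$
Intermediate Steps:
$K{\left(q,o \right)} = -75 + o + q$ ($K{\left(q,o \right)} = \left(o + q\right) - 75 = -75 + o + q$)
$\frac{1}{-51619 + K{\left(H{\left(-2 \right)},114 - 117 \right)}} = \frac{1}{-51619 - 80} = \frac{1}{-51699} = - \frac{1}{51699}$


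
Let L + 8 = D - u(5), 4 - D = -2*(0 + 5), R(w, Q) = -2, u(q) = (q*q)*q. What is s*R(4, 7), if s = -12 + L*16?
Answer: 3832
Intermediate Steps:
u(q) = q³ (u(q) = q²*q = q³)
D = 14 (D = 4 - (-2)*(0 + 5) = 4 - (-2)*5 = 4 - 1*(-10) = 4 + 10 = 14)
L = -119 (L = -8 + (14 - 1*5³) = -8 + (14 - 1*125) = -8 + (14 - 125) = -8 - 111 = -119)
s = -1916 (s = -12 - 119*16 = -12 - 1904 = -1916)
s*R(4, 7) = -1916*(-2) = 3832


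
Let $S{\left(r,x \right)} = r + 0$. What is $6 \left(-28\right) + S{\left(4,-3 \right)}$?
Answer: $-164$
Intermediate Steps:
$S{\left(r,x \right)} = r$
$6 \left(-28\right) + S{\left(4,-3 \right)} = 6 \left(-28\right) + 4 = -168 + 4 = -164$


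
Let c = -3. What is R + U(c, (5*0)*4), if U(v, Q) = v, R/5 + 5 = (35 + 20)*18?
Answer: 4922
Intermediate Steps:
R = 4925 (R = -25 + 5*((35 + 20)*18) = -25 + 5*(55*18) = -25 + 5*990 = -25 + 4950 = 4925)
R + U(c, (5*0)*4) = 4925 - 3 = 4922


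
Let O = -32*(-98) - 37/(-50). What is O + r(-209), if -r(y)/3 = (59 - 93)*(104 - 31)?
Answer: 529137/50 ≈ 10583.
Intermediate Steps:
r(y) = 7446 (r(y) = -3*(59 - 93)*(104 - 31) = -(-102)*73 = -3*(-2482) = 7446)
O = 156837/50 (O = 3136 - 37*(-1/50) = 3136 + 37/50 = 156837/50 ≈ 3136.7)
O + r(-209) = 156837/50 + 7446 = 529137/50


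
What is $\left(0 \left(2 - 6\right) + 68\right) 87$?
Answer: $5916$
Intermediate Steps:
$\left(0 \left(2 - 6\right) + 68\right) 87 = \left(0 \left(-4\right) + 68\right) 87 = \left(0 + 68\right) 87 = 68 \cdot 87 = 5916$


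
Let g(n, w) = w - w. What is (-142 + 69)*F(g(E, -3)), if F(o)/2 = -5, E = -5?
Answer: 730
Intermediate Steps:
g(n, w) = 0
F(o) = -10 (F(o) = 2*(-5) = -10)
(-142 + 69)*F(g(E, -3)) = (-142 + 69)*(-10) = -73*(-10) = 730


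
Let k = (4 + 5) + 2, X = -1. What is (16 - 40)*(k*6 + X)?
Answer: -1560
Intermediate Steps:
k = 11 (k = 9 + 2 = 11)
(16 - 40)*(k*6 + X) = (16 - 40)*(11*6 - 1) = -24*(66 - 1) = -24*65 = -1560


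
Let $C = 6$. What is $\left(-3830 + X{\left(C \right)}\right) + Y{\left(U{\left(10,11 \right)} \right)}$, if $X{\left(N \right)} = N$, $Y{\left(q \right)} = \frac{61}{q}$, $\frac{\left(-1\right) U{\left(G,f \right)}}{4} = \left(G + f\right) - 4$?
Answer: $- \frac{260093}{68} \approx -3824.9$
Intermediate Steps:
$U{\left(G,f \right)} = 16 - 4 G - 4 f$ ($U{\left(G,f \right)} = - 4 \left(\left(G + f\right) - 4\right) = - 4 \left(-4 + G + f\right) = 16 - 4 G - 4 f$)
$\left(-3830 + X{\left(C \right)}\right) + Y{\left(U{\left(10,11 \right)} \right)} = \left(-3830 + 6\right) + \frac{61}{16 - 40 - 44} = -3824 + \frac{61}{16 - 40 - 44} = -3824 + \frac{61}{-68} = -3824 + 61 \left(- \frac{1}{68}\right) = -3824 - \frac{61}{68} = - \frac{260093}{68}$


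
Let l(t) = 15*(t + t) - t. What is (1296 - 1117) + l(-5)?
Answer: 34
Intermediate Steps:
l(t) = 29*t (l(t) = 15*(2*t) - t = 30*t - t = 29*t)
(1296 - 1117) + l(-5) = (1296 - 1117) + 29*(-5) = 179 - 145 = 34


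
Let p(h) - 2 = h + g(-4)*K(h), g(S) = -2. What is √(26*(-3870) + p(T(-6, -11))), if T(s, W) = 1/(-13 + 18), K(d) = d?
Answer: 9*I*√31055/5 ≈ 317.2*I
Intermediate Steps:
T(s, W) = ⅕ (T(s, W) = 1/5 = ⅕)
p(h) = 2 - h (p(h) = 2 + (h - 2*h) = 2 - h)
√(26*(-3870) + p(T(-6, -11))) = √(26*(-3870) + (2 - 1*⅕)) = √(-100620 + (2 - ⅕)) = √(-100620 + 9/5) = √(-503091/5) = 9*I*√31055/5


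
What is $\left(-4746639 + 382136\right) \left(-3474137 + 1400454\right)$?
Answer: $9050595674549$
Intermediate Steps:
$\left(-4746639 + 382136\right) \left(-3474137 + 1400454\right) = \left(-4364503\right) \left(-2073683\right) = 9050595674549$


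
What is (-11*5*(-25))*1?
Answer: 1375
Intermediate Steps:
(-11*5*(-25))*1 = -55*(-25)*1 = 1375*1 = 1375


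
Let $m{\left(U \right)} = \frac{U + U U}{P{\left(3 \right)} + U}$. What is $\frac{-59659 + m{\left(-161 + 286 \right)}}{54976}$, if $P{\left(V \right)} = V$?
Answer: $- \frac{3810301}{3518464} \approx -1.0829$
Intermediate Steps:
$m{\left(U \right)} = \frac{U + U^{2}}{3 + U}$ ($m{\left(U \right)} = \frac{U + U U}{3 + U} = \frac{U + U^{2}}{3 + U}$)
$\frac{-59659 + m{\left(-161 + 286 \right)}}{54976} = \frac{-59659 + \frac{\left(-161 + 286\right) \left(1 + \left(-161 + 286\right)\right)}{3 + \left(-161 + 286\right)}}{54976} = \left(-59659 + \frac{125 \left(1 + 125\right)}{3 + 125}\right) \frac{1}{54976} = \left(-59659 + 125 \cdot \frac{1}{128} \cdot 126\right) \frac{1}{54976} = \left(-59659 + \frac{7875}{64}\right) \frac{1}{54976} = \left(- \frac{3810301}{64}\right) \frac{1}{54976} = - \frac{3810301}{3518464}$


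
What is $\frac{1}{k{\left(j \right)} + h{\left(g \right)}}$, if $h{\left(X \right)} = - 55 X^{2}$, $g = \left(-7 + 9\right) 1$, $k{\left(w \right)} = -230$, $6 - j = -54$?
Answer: $- \frac{1}{450} \approx -0.0022222$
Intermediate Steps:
$j = 60$ ($j = 6 - -54 = 6 + 54 = 60$)
$g = 2$ ($g = 2 \cdot 1 = 2$)
$\frac{1}{k{\left(j \right)} + h{\left(g \right)}} = \frac{1}{-230 - 55 \cdot 2^{2}} = \frac{1}{-230 - 220} = \frac{1}{-450} = - \frac{1}{450}$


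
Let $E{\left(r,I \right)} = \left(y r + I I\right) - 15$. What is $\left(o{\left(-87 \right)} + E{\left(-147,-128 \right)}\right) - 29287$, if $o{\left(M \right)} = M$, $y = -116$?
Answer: $4047$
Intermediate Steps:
$E{\left(r,I \right)} = -15 + I^{2} - 116 r$ ($E{\left(r,I \right)} = \left(- 116 r + I I\right) - 15 = \left(- 116 r + I^{2}\right) - 15 = \left(I^{2} - 116 r\right) - 15 = -15 + I^{2} - 116 r$)
$\left(o{\left(-87 \right)} + E{\left(-147,-128 \right)}\right) - 29287 = \left(-87 - \left(-17037 - 16384\right)\right) - 29287 = \left(-87 + \left(-15 + 16384 + 17052\right)\right) - 29287 = \left(-87 + 33421\right) - 29287 = 33334 - 29287 = 4047$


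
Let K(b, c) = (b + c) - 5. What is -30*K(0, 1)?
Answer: 120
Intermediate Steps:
K(b, c) = -5 + b + c
-30*K(0, 1) = -30*(-5 + 0 + 1) = -30*(-4) = 120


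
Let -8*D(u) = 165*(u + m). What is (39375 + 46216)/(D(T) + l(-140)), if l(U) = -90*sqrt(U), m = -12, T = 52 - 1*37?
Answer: -7532008/1618245 + 21911296*I*sqrt(35)/1618245 ≈ -4.6544 + 80.105*I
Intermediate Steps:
T = 15 (T = 52 - 37 = 15)
D(u) = 495/2 - 165*u/8 (D(u) = -165*(u - 12)/8 = -165*(-12 + u)/8 = -(-1980 + 165*u)/8 = 495/2 - 165*u/8)
(39375 + 46216)/(D(T) + l(-140)) = (39375 + 46216)/((495/2 - 165/8*15) - 180*I*sqrt(35)) = 85591/((495/2 - 2475/8) - 180*I*sqrt(35)) = 85591/(-495/8 - 180*I*sqrt(35))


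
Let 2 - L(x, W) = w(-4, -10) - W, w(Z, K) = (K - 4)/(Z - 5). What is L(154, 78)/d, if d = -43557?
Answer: -706/392013 ≈ -0.0018010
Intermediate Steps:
w(Z, K) = (-4 + K)/(-5 + Z)
L(x, W) = 4/9 + W (L(x, W) = 2 - ((-4 - 10)/(-5 - 4) - W) = 2 - (-14/(-9) - W) = 2 - (-1/9*(-14) - W) = 2 - (14/9 - W) = 2 + (-14/9 + W) = 4/9 + W)
L(154, 78)/d = (4/9 + 78)/(-43557) = (706/9)*(-1/43557) = -706/392013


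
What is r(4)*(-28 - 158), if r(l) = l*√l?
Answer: -1488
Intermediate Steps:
r(l) = l^(3/2)
r(4)*(-28 - 158) = 4^(3/2)*(-28 - 158) = 8*(-186) = -1488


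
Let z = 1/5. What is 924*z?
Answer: 924/5 ≈ 184.80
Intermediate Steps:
z = 1/5 ≈ 0.20000
924*z = 924*(1/5) = 924/5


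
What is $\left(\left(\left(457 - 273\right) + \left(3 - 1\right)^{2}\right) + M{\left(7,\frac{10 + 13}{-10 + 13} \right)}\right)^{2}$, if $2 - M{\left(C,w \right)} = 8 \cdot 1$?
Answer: $33124$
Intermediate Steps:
$M{\left(C,w \right)} = -6$ ($M{\left(C,w \right)} = 2 - 8 \cdot 1 = 2 - 8 = -6$)
$\left(\left(\left(457 - 273\right) + \left(3 - 1\right)^{2}\right) + M{\left(7,\frac{10 + 13}{-10 + 13} \right)}\right)^{2} = \left(\left(\left(457 - 273\right) + \left(3 - 1\right)^{2}\right) - 6\right)^{2} = \left(\left(184 + 2^{2}\right) - 6\right)^{2} = \left(\left(184 + 4\right) - 6\right)^{2} = \left(188 - 6\right)^{2} = 182^{2} = 33124$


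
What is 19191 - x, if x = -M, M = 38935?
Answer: 58126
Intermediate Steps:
x = -38935 (x = -1*38935 = -38935)
19191 - x = 19191 - 1*(-38935) = 19191 + 38935 = 58126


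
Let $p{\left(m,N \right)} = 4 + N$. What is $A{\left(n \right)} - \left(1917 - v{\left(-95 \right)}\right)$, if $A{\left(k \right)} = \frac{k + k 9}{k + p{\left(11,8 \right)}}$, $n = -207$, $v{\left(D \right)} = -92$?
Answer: $- \frac{25979}{13} \approx -1998.4$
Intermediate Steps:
$A{\left(k \right)} = \frac{10 k}{12 + k}$ ($A{\left(k \right)} = \frac{k + k 9}{k + \left(4 + 8\right)} = \frac{k + 9 k}{k + 12} = \frac{10 k}{12 + k}$)
$A{\left(n \right)} - \left(1917 - v{\left(-95 \right)}\right) = 10 \left(-207\right) \frac{1}{12 - 207} - \left(1917 - -92\right) = 10 \left(-207\right) \frac{1}{-195} - \left(1917 + 92\right) = 10 \left(-207\right) \left(- \frac{1}{195}\right) - 2009 = \frac{138}{13} - 2009 = - \frac{25979}{13}$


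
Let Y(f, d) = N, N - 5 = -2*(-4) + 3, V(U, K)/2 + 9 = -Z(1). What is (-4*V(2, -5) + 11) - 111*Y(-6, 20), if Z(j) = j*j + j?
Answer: -1677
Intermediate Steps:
Z(j) = j + j² (Z(j) = j² + j = j + j²)
V(U, K) = -22 (V(U, K) = -18 + 2*(-(1 + 1)) = -18 + 2*(-2) = -18 - 4 = -22)
N = 16 (N = 5 + (-2*(-4) + 3) = 5 + (8 + 3) = 5 + 11 = 16)
Y(f, d) = 16
(-4*V(2, -5) + 11) - 111*Y(-6, 20) = (-4*(-22) + 11) - 111*16 = (88 + 11) - 1776 = 99 - 1776 = -1677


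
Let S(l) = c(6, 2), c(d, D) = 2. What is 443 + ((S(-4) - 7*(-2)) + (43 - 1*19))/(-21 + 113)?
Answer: 10199/23 ≈ 443.43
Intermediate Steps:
S(l) = 2
443 + ((S(-4) - 7*(-2)) + (43 - 1*19))/(-21 + 113) = 443 + ((2 - 7*(-2)) + (43 - 1*19))/(-21 + 113) = 443 + ((2 + 14) + (43 - 19))/92 = 443 + (16 + 24)*(1/92) = 443 + 40*(1/92) = 443 + 10/23 = 10199/23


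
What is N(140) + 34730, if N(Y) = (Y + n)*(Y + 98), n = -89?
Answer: 46868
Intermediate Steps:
N(Y) = (-89 + Y)*(98 + Y) (N(Y) = (Y - 89)*(Y + 98) = (-89 + Y)*(98 + Y))
N(140) + 34730 = (-8722 + 140² + 9*140) + 34730 = (-8722 + 19600 + 1260) + 34730 = 12138 + 34730 = 46868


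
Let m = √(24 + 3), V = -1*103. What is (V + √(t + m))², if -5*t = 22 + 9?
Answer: (515 - I*√5*√(31 - 15*√3))²/25 ≈ 10608.0 - 206.4*I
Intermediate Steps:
V = -103
t = -31/5 (t = -(22 + 9)/5 = -⅕*31 = -31/5 ≈ -6.2000)
m = 3*√3 (m = √27 = 3*√3 ≈ 5.1962)
(V + √(t + m))² = (-103 + √(-31/5 + 3*√3))²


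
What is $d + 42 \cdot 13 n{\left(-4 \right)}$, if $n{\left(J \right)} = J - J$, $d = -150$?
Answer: $-150$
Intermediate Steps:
$n{\left(J \right)} = 0$
$d + 42 \cdot 13 n{\left(-4 \right)} = -150 + 42 \cdot 13 \cdot 0 = -150 + 42 \cdot 0 = -150 + 0 = -150$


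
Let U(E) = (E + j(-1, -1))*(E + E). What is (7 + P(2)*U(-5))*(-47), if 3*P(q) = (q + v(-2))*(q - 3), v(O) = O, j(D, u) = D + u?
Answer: -329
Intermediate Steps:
U(E) = 2*E*(-2 + E) (U(E) = (E + (-1 - 1))*(E + E) = (E - 2)*(2*E) = (-2 + E)*(2*E) = 2*E*(-2 + E))
P(q) = (-3 + q)*(-2 + q)/3 (P(q) = ((q - 2)*(q - 3))/3 = ((-2 + q)*(-3 + q))/3 = ((-3 + q)*(-2 + q))/3 = (-3 + q)*(-2 + q)/3)
(7 + P(2)*U(-5))*(-47) = (7 + (2 - 5/3*2 + (1/3)*2**2)*(2*(-5)*(-2 - 5)))*(-47) = (7 + (2 - 10/3 + (1/3)*4)*(2*(-5)*(-7)))*(-47) = (7 + (2 - 10/3 + 4/3)*70)*(-47) = (7 + 0*70)*(-47) = (7 + 0)*(-47) = 7*(-47) = -329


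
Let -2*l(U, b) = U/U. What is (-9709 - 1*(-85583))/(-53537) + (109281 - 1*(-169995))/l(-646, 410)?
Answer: -29903274298/53537 ≈ -5.5855e+5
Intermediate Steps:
l(U, b) = -½ (l(U, b) = -U/(2*U) = -½*1 = -½)
(-9709 - 1*(-85583))/(-53537) + (109281 - 1*(-169995))/l(-646, 410) = (-9709 - 1*(-85583))/(-53537) + (109281 - 1*(-169995))/(-½) = (-9709 + 85583)*(-1/53537) + (109281 + 169995)*(-2) = 75874*(-1/53537) + 279276*(-2) = -75874/53537 - 558552 = -29903274298/53537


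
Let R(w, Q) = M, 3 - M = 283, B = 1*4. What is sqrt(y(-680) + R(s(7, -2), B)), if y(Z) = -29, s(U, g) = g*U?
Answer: I*sqrt(309) ≈ 17.578*I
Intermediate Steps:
B = 4
s(U, g) = U*g
M = -280 (M = 3 - 1*283 = 3 - 283 = -280)
R(w, Q) = -280
sqrt(y(-680) + R(s(7, -2), B)) = sqrt(-29 - 280) = sqrt(-309) = I*sqrt(309)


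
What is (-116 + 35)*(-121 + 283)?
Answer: -13122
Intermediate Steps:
(-116 + 35)*(-121 + 283) = -81*162 = -13122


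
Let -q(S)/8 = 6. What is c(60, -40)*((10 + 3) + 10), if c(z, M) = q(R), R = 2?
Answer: -1104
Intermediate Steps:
q(S) = -48 (q(S) = -8*6 = -48)
c(z, M) = -48
c(60, -40)*((10 + 3) + 10) = -48*((10 + 3) + 10) = -48*(13 + 10) = -48*23 = -1104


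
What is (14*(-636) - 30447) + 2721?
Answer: -36630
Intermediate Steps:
(14*(-636) - 30447) + 2721 = (-8904 - 30447) + 2721 = -39351 + 2721 = -36630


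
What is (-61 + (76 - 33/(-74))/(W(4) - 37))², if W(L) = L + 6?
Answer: 16265176225/3992004 ≈ 4074.4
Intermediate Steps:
W(L) = 6 + L
(-61 + (76 - 33/(-74))/(W(4) - 37))² = (-61 + (76 - 33/(-74))/((6 + 4) - 37))² = (-61 + (76 - 33*(-1/74))/(10 - 37))² = (-61 + (76 + 33/74)/(-27))² = (-61 + (5657/74)*(-1/27))² = (-61 - 5657/1998)² = (-127535/1998)² = 16265176225/3992004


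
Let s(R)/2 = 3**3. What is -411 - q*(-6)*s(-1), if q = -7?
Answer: -2679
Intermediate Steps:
s(R) = 54 (s(R) = 2*3**3 = 2*27 = 54)
-411 - q*(-6)*s(-1) = -411 - (-7*(-6))*54 = -411 - 42*54 = -411 - 1*2268 = -411 - 2268 = -2679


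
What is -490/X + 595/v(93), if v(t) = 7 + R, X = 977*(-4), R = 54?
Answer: 1177575/119194 ≈ 9.8795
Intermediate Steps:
X = -3908
v(t) = 61 (v(t) = 7 + 54 = 61)
-490/X + 595/v(93) = -490/(-3908) + 595/61 = -490*(-1/3908) + 595*(1/61) = 245/1954 + 595/61 = 1177575/119194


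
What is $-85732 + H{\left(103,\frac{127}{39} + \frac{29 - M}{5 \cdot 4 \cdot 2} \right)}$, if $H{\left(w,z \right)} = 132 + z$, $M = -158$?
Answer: $- \frac{133523627}{1560} \approx -85592.0$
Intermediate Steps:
$-85732 + H{\left(103,\frac{127}{39} + \frac{29 - M}{5 \cdot 4 \cdot 2} \right)} = -85732 + \left(132 + \left(\frac{127}{39} + \frac{29 - -158}{5 \cdot 4 \cdot 2}\right)\right) = -85732 + \left(132 + \left(127 \cdot \frac{1}{39} + \frac{29 + 158}{20 \cdot 2}\right)\right) = -85732 + \left(132 + \left(\frac{127}{39} + \frac{187}{40}\right)\right) = -85732 + \left(132 + \frac{12373}{1560}\right) = -85732 + \frac{218293}{1560} = - \frac{133523627}{1560}$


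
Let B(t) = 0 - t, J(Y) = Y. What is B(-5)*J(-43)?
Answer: -215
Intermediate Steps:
B(t) = -t
B(-5)*J(-43) = -1*(-5)*(-43) = 5*(-43) = -215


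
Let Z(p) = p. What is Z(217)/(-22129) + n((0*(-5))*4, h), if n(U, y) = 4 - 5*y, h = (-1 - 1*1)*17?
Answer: 3850229/22129 ≈ 173.99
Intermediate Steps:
h = -34 (h = (-1 - 1)*17 = -2*17 = -34)
Z(217)/(-22129) + n((0*(-5))*4, h) = 217/(-22129) + (4 - 5*(-34)) = 217*(-1/22129) + (4 + 170) = -217/22129 + 174 = 3850229/22129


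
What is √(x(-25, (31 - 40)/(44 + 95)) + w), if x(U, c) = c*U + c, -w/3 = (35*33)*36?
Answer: 6*I*√66946431/139 ≈ 353.18*I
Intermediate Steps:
w = -124740 (w = -3*35*33*36 = -3465*36 = -3*41580 = -124740)
x(U, c) = c + U*c (x(U, c) = U*c + c = c + U*c)
√(x(-25, (31 - 40)/(44 + 95)) + w) = √(((31 - 40)/(44 + 95))*(1 - 25) - 124740) = √(-9/139*(-24) - 124740) = √(216/139 - 124740) = √(-17338644/139) = 6*I*√66946431/139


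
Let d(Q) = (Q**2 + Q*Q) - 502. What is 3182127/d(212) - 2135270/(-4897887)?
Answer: 928033041757/25753089846 ≈ 36.036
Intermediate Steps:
d(Q) = -502 + 2*Q**2 (d(Q) = (Q**2 + Q**2) - 502 = 2*Q**2 - 502 = -502 + 2*Q**2)
3182127/d(212) - 2135270/(-4897887) = 3182127/(-502 + 2*212**2) - 2135270/(-4897887) = 3182127/(-502 + 2*44944) - 2135270*(-1/4897887) = 3182127/(-502 + 89888) + 2135270/4897887 = 3182127/89386 + 2135270/4897887 = 928033041757/25753089846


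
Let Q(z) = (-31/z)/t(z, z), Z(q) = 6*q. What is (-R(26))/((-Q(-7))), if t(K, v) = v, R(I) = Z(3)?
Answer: -882/31 ≈ -28.452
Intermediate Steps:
R(I) = 18 (R(I) = 6*3 = 18)
Q(z) = -31/z**2 (Q(z) = (-31/z)/z = -31/z**2)
(-R(26))/((-Q(-7))) = (-1*18)/((-(-31)/(-7)**2)) = -18/((-(-31)/49)) = -18/((-1*(-31/49))) = -18/31/49 = -18*49/31 = -882/31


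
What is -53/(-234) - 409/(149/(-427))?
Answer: 40874359/34866 ≈ 1172.3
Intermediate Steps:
-53/(-234) - 409/(149/(-427)) = -53*(-1/234) - 409/(149*(-1/427)) = 53/234 - 409/(-149/427) = 53/234 - 409*(-427/149) = 53/234 + 174643/149 = 40874359/34866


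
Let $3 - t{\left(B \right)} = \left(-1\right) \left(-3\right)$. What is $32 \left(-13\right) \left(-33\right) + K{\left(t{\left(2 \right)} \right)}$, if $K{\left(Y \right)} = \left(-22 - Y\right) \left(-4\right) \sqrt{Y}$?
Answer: $13728$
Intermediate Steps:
$t{\left(B \right)} = 0$ ($t{\left(B \right)} = 3 - \left(-1\right) \left(-3\right) = 3 - 3 = 0$)
$K{\left(Y \right)} = \sqrt{Y} \left(88 + 4 Y\right)$ ($K{\left(Y \right)} = \left(88 + 4 Y\right) \sqrt{Y} = \sqrt{Y} \left(88 + 4 Y\right)$)
$32 \left(-13\right) \left(-33\right) + K{\left(t{\left(2 \right)} \right)} = 32 \left(-13\right) \left(-33\right) + 4 \sqrt{0} \left(22 + 0\right) = \left(-416\right) \left(-33\right) + 4 \cdot 0 \cdot 22 = 13728 + 0 = 13728$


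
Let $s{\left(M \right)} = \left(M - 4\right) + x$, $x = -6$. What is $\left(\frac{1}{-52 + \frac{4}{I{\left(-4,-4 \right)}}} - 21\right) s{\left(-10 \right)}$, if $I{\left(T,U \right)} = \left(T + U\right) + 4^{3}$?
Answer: $\frac{305620}{727} \approx 420.39$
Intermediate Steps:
$I{\left(T,U \right)} = 64 + T + U$ ($I{\left(T,U \right)} = \left(T + U\right) + 64 = 64 + T + U$)
$s{\left(M \right)} = -10 + M$ ($s{\left(M \right)} = \left(M - 4\right) - 6 = \left(-4 + M\right) - 6 = -10 + M$)
$\left(\frac{1}{-52 + \frac{4}{I{\left(-4,-4 \right)}}} - 21\right) s{\left(-10 \right)} = \left(\frac{1}{-52 + \frac{4}{64 - 4 - 4}} - 21\right) \left(-10 - 10\right) = \left(\frac{1}{-52 + \frac{4}{56}} - 21\right) \left(-20\right) = \left(\frac{1}{-52 + 4 \cdot \frac{1}{56}} - 21\right) \left(-20\right) = \left(\frac{1}{-52 + \frac{1}{14}} - 21\right) \left(-20\right) = \left(\frac{1}{- \frac{727}{14}} - 21\right) \left(-20\right) = \left(- \frac{14}{727} - 21\right) \left(-20\right) = \left(- \frac{15281}{727}\right) \left(-20\right) = \frac{305620}{727}$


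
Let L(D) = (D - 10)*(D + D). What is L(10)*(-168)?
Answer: 0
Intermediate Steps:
L(D) = 2*D*(-10 + D) (L(D) = (-10 + D)*(2*D) = 2*D*(-10 + D))
L(10)*(-168) = (2*10*(-10 + 10))*(-168) = (2*10*0)*(-168) = 0*(-168) = 0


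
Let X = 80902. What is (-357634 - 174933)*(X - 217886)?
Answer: 72953157928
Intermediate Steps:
(-357634 - 174933)*(X - 217886) = (-357634 - 174933)*(80902 - 217886) = -532567*(-136984) = 72953157928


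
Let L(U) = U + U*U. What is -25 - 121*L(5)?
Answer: -3655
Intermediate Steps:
L(U) = U + U²
-25 - 121*L(5) = -25 - 605*(1 + 5) = -25 - 605*6 = -25 - 121*30 = -25 - 3630 = -3655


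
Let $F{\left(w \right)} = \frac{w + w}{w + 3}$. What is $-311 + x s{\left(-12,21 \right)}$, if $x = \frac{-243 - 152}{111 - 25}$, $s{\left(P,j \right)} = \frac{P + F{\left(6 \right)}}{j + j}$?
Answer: $- \frac{839339}{2709} \approx -309.83$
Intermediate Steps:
$F{\left(w \right)} = \frac{2 w}{3 + w}$
$s{\left(P,j \right)} = \frac{\frac{4}{3} + P}{2 j}$ ($s{\left(P,j \right)} = \frac{P + 2 \cdot 6 \frac{1}{3 + 6}}{j + j} = \frac{P + 2 \cdot 6 \cdot \frac{1}{9}}{2 j} = \left(P + 2 \cdot 6 \cdot \frac{1}{9}\right) \frac{1}{2 j} = \left(P + \frac{4}{3}\right) \frac{1}{2 j} = \left(\frac{4}{3} + P\right) \frac{1}{2 j} = \frac{\frac{4}{3} + P}{2 j}$)
$x = - \frac{395}{86} \approx -4.593$
$-311 + x s{\left(-12,21 \right)} = -311 - \frac{395 \frac{4 + 3 \left(-12\right)}{6 \cdot 21}}{86} = -311 - \frac{395 \cdot \frac{1}{6} \cdot \frac{1}{21} \left(4 - 36\right)}{86} = -311 - \frac{395 \cdot \frac{1}{6} \cdot \frac{1}{21} \left(-32\right)}{86} = -311 - - \frac{3160}{2709} = -311 + \frac{3160}{2709} = - \frac{839339}{2709}$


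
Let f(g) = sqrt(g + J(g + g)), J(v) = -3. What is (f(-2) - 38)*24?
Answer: -912 + 24*I*sqrt(5) ≈ -912.0 + 53.666*I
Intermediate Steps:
f(g) = sqrt(-3 + g) (f(g) = sqrt(g - 3) = sqrt(-3 + g))
(f(-2) - 38)*24 = (sqrt(-3 - 2) - 38)*24 = (sqrt(-5) - 38)*24 = (I*sqrt(5) - 38)*24 = (-38 + I*sqrt(5))*24 = -912 + 24*I*sqrt(5)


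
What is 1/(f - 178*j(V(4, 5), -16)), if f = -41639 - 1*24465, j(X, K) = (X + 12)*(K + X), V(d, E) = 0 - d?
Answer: -1/37624 ≈ -2.6579e-5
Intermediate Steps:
V(d, E) = -d
j(X, K) = (12 + X)*(K + X)
f = -66104 (f = -41639 - 24465 = -66104)
1/(f - 178*j(V(4, 5), -16)) = 1/(-66104 - 178*((-1*4)**2 + 12*(-16) + 12*(-1*4) - (-16)*4)) = 1/(-66104 - 178*((-4)**2 - 192 + 12*(-4) - 16*(-4))) = 1/(-66104 - 178*(16 - 192 - 48 + 64)) = 1/(-66104 - 178*(-160)) = 1/(-66104 + 28480) = 1/(-37624) = -1/37624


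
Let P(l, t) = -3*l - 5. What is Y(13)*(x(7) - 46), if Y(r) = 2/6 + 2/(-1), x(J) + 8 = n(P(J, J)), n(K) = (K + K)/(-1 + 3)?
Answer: 400/3 ≈ 133.33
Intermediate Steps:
P(l, t) = -5 - 3*l
n(K) = K (n(K) = (2*K)/2 = (2*K)*(½) = K)
x(J) = -13 - 3*J (x(J) = -8 + (-5 - 3*J) = -13 - 3*J)
Y(r) = -5/3 (Y(r) = 2*(⅙) + 2*(-1) = ⅓ - 2 = -5/3)
Y(13)*(x(7) - 46) = -5*((-13 - 3*7) - 46)/3 = -5*((-13 - 21) - 46)/3 = -5*(-34 - 46)/3 = -5/3*(-80) = 400/3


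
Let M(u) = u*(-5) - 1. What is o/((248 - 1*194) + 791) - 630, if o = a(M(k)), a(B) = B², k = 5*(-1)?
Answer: -531774/845 ≈ -629.32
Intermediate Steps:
k = -5
M(u) = -1 - 5*u (M(u) = -5*u - 1 = -1 - 5*u)
o = 576 (o = (-1 - 5*(-5))² = (-1 + 25)² = 24² = 576)
o/((248 - 1*194) + 791) - 630 = 576/((248 - 1*194) + 791) - 630 = 576/((248 - 194) + 791) - 630 = 576/(54 + 791) - 630 = 576/845 - 630 = -531774/845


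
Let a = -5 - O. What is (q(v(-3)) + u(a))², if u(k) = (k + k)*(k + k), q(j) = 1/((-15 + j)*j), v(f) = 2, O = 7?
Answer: 224250625/676 ≈ 3.3173e+5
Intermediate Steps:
a = -12 (a = -5 - 1*7 = -5 - 7 = -12)
q(j) = 1/(j*(-15 + j))
u(k) = 4*k² (u(k) = (2*k)*(2*k) = 4*k²)
(q(v(-3)) + u(a))² = (1/(2*(-15 + 2)) + 4*(-12)²)² = ((½)/(-13) + 4*144)² = ((½)*(-1/13) + 576)² = (-1/26 + 576)² = (14975/26)² = 224250625/676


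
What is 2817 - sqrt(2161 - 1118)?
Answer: 2817 - sqrt(1043) ≈ 2784.7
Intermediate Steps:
2817 - sqrt(2161 - 1118) = 2817 - sqrt(1043)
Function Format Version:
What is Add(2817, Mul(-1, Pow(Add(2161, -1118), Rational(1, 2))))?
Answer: Add(2817, Mul(-1, Pow(1043, Rational(1, 2)))) ≈ 2784.7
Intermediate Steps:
Add(2817, Mul(-1, Pow(Add(2161, -1118), Rational(1, 2)))) = Add(2817, Mul(-1, Pow(1043, Rational(1, 2))))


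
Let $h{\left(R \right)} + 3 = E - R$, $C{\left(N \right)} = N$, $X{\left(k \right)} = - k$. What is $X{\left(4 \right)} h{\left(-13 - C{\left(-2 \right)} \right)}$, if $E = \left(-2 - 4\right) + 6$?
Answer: $-32$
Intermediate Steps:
$E = 0$ ($E = -6 + 6 = 0$)
$h{\left(R \right)} = -3 - R$ ($h{\left(R \right)} = -3 + \left(0 - R\right) = -3 - R$)
$X{\left(4 \right)} h{\left(-13 - C{\left(-2 \right)} \right)} = \left(-1\right) 4 \left(-3 - \left(-13 - -2\right)\right) = - 4 \left(-3 - \left(-13 + 2\right)\right) = - 4 \left(-3 - -11\right) = - 4 \left(-3 + 11\right) = \left(-4\right) 8 = -32$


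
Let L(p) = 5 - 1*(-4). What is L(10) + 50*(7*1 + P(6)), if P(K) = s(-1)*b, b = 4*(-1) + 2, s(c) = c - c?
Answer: 359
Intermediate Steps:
s(c) = 0
L(p) = 9 (L(p) = 5 + 4 = 9)
b = -2 (b = -4 + 2 = -2)
P(K) = 0 (P(K) = 0*(-2) = 0)
L(10) + 50*(7*1 + P(6)) = 9 + 50*(7*1 + 0) = 9 + 50*(7 + 0) = 9 + 50*7 = 9 + 350 = 359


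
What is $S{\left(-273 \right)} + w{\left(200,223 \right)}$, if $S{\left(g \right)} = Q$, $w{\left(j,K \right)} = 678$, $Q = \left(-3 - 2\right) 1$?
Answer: $673$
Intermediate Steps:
$Q = -5$ ($Q = \left(-5\right) 1 = -5$)
$S{\left(g \right)} = -5$
$S{\left(-273 \right)} + w{\left(200,223 \right)} = -5 + 678 = 673$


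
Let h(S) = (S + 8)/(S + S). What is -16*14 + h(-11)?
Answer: -4925/22 ≈ -223.86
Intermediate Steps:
h(S) = (8 + S)/(2*S) (h(S) = (8 + S)/((2*S)) = (8 + S)*(1/(2*S)) = (8 + S)/(2*S))
-16*14 + h(-11) = -16*14 + (½)*(8 - 11)/(-11) = -224 + (½)*(-1/11)*(-3) = -224 + 3/22 = -4925/22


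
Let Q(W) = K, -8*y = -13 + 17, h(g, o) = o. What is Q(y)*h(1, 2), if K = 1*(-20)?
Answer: -40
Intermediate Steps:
y = -½ (y = -(-13 + 17)/8 = -⅛*4 = -½ ≈ -0.50000)
K = -20
Q(W) = -20
Q(y)*h(1, 2) = -20*2 = -40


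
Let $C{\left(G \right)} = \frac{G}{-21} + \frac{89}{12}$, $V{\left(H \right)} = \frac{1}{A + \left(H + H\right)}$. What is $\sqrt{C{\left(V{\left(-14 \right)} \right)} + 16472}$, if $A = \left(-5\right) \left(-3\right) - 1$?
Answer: $\frac{\sqrt{29069697}}{42} \approx 128.37$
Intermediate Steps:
$A = 14$ ($A = 15 - 1 = 14$)
$V{\left(H \right)} = \frac{1}{14 + 2 H}$ ($V{\left(H \right)} = \frac{1}{14 + \left(H + H\right)} = \frac{1}{14 + 2 H}$)
$C{\left(G \right)} = \frac{89}{12} - \frac{G}{21}$ ($C{\left(G \right)} = G \left(- \frac{1}{21}\right) + 89 \cdot \frac{1}{12} = - \frac{G}{21} + \frac{89}{12} = \frac{89}{12} - \frac{G}{21}$)
$\sqrt{C{\left(V{\left(-14 \right)} \right)} + 16472} = \sqrt{\left(\frac{89}{12} - \frac{\frac{1}{2} \frac{1}{7 - 14}}{21}\right) + 16472} = \sqrt{\left(\frac{89}{12} - \frac{\frac{1}{2} \frac{1}{-7}}{21}\right) + 16472} = \sqrt{\left(\frac{89}{12} - \frac{\frac{1}{2} \left(- \frac{1}{7}\right)}{21}\right) + 16472} = \sqrt{\left(\frac{89}{12} - - \frac{1}{294}\right) + 16472} = \sqrt{\left(\frac{89}{12} + \frac{1}{294}\right) + 16472} = \sqrt{\frac{4363}{588} + 16472} = \sqrt{\frac{9689899}{588}} = \frac{\sqrt{29069697}}{42}$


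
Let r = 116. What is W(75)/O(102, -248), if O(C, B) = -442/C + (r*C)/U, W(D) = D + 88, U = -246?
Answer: -20049/6449 ≈ -3.1089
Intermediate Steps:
W(D) = 88 + D
O(C, B) = -442/C - 58*C/123 (O(C, B) = -442/C + (116*C)/(-246) = -442/C + (116*C)*(-1/246) = -442/C - 58*C/123)
W(75)/O(102, -248) = (88 + 75)/(-442/102 - 58/123*102) = 163/(-442*1/102 - 1972/41) = 163/(-13/3 - 1972/41) = 163/(-6449/123) = 163*(-123/6449) = -20049/6449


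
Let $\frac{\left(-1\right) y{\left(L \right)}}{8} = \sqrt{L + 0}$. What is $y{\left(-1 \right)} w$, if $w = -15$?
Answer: $120 i \approx 120.0 i$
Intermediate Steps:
$y{\left(L \right)} = - 8 \sqrt{L}$ ($y{\left(L \right)} = - 8 \sqrt{L + 0} = - 8 \sqrt{L}$)
$y{\left(-1 \right)} w = - 8 \sqrt{-1} \left(-15\right) = - 8 i \left(-15\right) = 120 i$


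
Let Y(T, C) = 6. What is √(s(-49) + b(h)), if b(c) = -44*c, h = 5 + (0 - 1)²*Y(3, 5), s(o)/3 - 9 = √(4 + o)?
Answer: √(-457 + 9*I*√5) ≈ 0.4706 + 21.383*I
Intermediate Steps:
s(o) = 27 + 3*√(4 + o)
h = 11 (h = 5 + (0 - 1)²*6 = 5 + (-1)²*6 = 5 + 1*6 = 5 + 6 = 11)
√(s(-49) + b(h)) = √((27 + 3*√(4 - 49)) - 44*11) = √((27 + 3*√(-45)) - 484) = √((27 + 3*(3*I*√5)) - 484) = √((27 + 9*I*√5) - 484) = √(-457 + 9*I*√5)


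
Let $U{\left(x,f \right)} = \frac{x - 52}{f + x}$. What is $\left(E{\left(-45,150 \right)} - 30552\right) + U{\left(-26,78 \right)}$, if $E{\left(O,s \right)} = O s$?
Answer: $- \frac{74607}{2} \approx -37304.0$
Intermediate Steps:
$U{\left(x,f \right)} = \frac{-52 + x}{f + x}$
$\left(E{\left(-45,150 \right)} - 30552\right) + U{\left(-26,78 \right)} = \left(\left(-45\right) 150 - 30552\right) + \frac{-52 - 26}{78 - 26} = \left(-6750 - 30552\right) + \frac{1}{52} \left(-78\right) = -37302 + \frac{1}{52} \left(-78\right) = -37302 - \frac{3}{2} = - \frac{74607}{2}$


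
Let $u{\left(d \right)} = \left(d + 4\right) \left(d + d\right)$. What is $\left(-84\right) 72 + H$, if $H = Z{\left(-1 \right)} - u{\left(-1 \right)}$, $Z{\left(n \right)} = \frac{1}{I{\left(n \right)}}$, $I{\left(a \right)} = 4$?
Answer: $- \frac{24167}{4} \approx -6041.8$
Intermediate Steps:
$u{\left(d \right)} = 2 d \left(4 + d\right)$ ($u{\left(d \right)} = \left(4 + d\right) 2 d = 2 d \left(4 + d\right)$)
$Z{\left(n \right)} = \frac{1}{4}$
$H = \frac{25}{4}$ ($H = \frac{1}{4} - 2 \left(-1\right) \left(4 - 1\right) = \frac{1}{4} - 2 \left(-1\right) 3 = \frac{1}{4} - -6 = \frac{1}{4} + 6 = \frac{25}{4} \approx 6.25$)
$\left(-84\right) 72 + H = \left(-84\right) 72 + \frac{25}{4} = -6048 + \frac{25}{4} = - \frac{24167}{4}$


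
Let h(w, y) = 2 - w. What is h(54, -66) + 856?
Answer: 804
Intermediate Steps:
h(54, -66) + 856 = (2 - 1*54) + 856 = (2 - 54) + 856 = -52 + 856 = 804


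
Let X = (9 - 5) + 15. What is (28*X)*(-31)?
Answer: -16492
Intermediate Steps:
X = 19 (X = 4 + 15 = 19)
(28*X)*(-31) = (28*19)*(-31) = 532*(-31) = -16492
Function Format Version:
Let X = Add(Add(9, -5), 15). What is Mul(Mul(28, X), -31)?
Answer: -16492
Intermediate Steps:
X = 19 (X = Add(4, 15) = 19)
Mul(Mul(28, X), -31) = Mul(Mul(28, 19), -31) = Mul(532, -31) = -16492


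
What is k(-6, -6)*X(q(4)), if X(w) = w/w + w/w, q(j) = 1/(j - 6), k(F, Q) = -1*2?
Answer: -4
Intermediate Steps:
k(F, Q) = -2
q(j) = 1/(-6 + j)
X(w) = 2 (X(w) = 1 + 1 = 2)
k(-6, -6)*X(q(4)) = -2*2 = -4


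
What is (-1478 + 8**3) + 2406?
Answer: 1440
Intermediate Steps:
(-1478 + 8**3) + 2406 = (-1478 + 512) + 2406 = -966 + 2406 = 1440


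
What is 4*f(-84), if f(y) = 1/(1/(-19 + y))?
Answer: -412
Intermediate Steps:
f(y) = -19 + y
4*f(-84) = 4*(-19 - 84) = 4*(-103) = -412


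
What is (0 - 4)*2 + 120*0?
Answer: -8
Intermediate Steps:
(0 - 4)*2 + 120*0 = -4*2 + 0 = -8 + 0 = -8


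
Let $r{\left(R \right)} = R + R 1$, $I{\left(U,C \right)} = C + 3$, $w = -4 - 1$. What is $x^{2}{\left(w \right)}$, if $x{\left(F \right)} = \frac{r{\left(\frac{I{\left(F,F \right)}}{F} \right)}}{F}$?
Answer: $\frac{16}{625} \approx 0.0256$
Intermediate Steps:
$w = -5$
$I{\left(U,C \right)} = 3 + C$
$r{\left(R \right)} = 2 R$ ($r{\left(R \right)} = R + R = 2 R$)
$x{\left(F \right)} = \frac{2 \left(3 + F\right)}{F^{2}}$ ($x{\left(F \right)} = \frac{2 \frac{3 + F}{F}}{F} = \frac{2 \frac{1}{F} \left(3 + F\right)}{F} = \frac{2 \left(3 + F\right)}{F^{2}}$)
$x^{2}{\left(w \right)} = \left(\frac{2 \left(3 - 5\right)}{25}\right)^{2} = \left(2 \cdot \frac{1}{25} \left(-2\right)\right)^{2} = \left(- \frac{4}{25}\right)^{2} = \frac{16}{625}$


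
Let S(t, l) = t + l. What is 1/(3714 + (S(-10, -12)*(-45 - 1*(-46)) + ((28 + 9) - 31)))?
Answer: 1/3698 ≈ 0.00027042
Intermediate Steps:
S(t, l) = l + t
1/(3714 + (S(-10, -12)*(-45 - 1*(-46)) + ((28 + 9) - 31))) = 1/(3714 + ((-12 - 10)*(-45 - 1*(-46)) + ((28 + 9) - 31))) = 1/(3714 + (-22*(-45 + 46) + (37 - 31))) = 1/(3714 + (-22*1 + 6)) = 1/(3714 + (-22 + 6)) = 1/(3714 - 16) = 1/3698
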